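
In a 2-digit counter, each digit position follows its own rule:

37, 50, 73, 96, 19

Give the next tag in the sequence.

First digit — +2 each step, mod 10: 3, 5, 7, 9, 1 → 3.
Second digit goes 7, 0, 3, 6, 9 → 2 (+3 each step, mod 10).
Putting it together: 32.

32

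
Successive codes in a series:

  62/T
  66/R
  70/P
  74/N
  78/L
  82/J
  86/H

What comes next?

90/F

First component: 62, 66, 70, 74, 78, 82, 86 → 90 (+4 each step).
Letter: letters move back 2 places in the alphabet, so T, R, P, N, L, J, H → F.
So the next code is 90/F.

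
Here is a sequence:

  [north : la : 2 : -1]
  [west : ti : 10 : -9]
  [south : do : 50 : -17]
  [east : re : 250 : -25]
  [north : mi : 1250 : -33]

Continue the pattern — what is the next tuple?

Direction: north, west, south, east, north → west (repeats north → west → south → east).
Note — runs through the solfège scale do→ti: la, ti, do, re, mi → fa.
Third component goes 2, 10, 50, 250, 1250 → 6250 (×5 each step).
Fourth component: -1, -9, -17, -25, -33 → -41 (−8 each step).
Putting it together: [west : fa : 6250 : -41].

[west : fa : 6250 : -41]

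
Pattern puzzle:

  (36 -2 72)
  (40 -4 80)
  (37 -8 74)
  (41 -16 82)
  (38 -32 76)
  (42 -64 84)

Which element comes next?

(39 -128 78)

First part: alternating steps +4, −3, +4, −3, …, so 36, 40, 37, 41, 38, 42 → 39.
Second part goes -2, -4, -8, -16, -32, -64 → -128 (×2 each step).
Third part — always 2 × the first part: 72, 80, 74, 82, 76, 84 → 78.
Putting it together: (39 -128 78).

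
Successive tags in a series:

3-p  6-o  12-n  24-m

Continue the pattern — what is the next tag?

48-l

First component goes 3, 6, 12, 24 → 48 (×2 each step).
Letter: letters move back 1 place in the alphabet; p, o, n, m → l.
So the next tag is 48-l.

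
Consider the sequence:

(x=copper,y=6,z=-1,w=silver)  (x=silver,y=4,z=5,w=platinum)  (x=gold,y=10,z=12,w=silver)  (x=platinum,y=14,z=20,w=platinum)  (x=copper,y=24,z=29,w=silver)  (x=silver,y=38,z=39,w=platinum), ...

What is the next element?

(x=gold,y=62,z=50,w=silver)

For the x, repeats copper → silver → gold → platinum: copper, silver, gold, platinum, copper, silver → gold.
For the y, each term is the sum of the two before it: 6, 4, 10, 14, 24, 38 → 62.
Z goes -1, 5, 12, 20, 29, 39 → 50 (differences are 6, 7, 8, … (increasing by 1 each time)).
W goes silver, platinum, silver, platinum, silver, platinum → silver (alternates silver ↔ platinum).
So the next element is (x=gold,y=62,z=50,w=silver).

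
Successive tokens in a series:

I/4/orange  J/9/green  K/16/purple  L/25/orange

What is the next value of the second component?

Second component: perfect squares: 2², 3², 4², …, so 4, 9, 16, 25 → 36.

36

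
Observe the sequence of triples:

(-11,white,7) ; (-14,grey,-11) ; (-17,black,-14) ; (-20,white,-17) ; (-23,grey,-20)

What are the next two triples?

(-26,black,-23), (-29,white,-26)

First slot: −3 each step, so -11, -14, -17, -20, -23 → -26 → -29.
Shade: repeats white → grey → black, so white, grey, black, white, grey → black → white.
Third slot: always the previous value of the first slot, so 7, -11, -14, -17, -20 → -23 → -26.
So the next two triples are (-26,black,-23) and (-29,white,-26).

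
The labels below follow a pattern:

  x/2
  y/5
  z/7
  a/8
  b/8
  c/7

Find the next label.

d/5

Letter: letters move forward 1 place in the alphabet, wrapping Z→A; x, y, z, a, b, c → d.
Second component: differences are 3, 2, 1, … (decreasing by 1 each time), so 2, 5, 7, 8, 8, 7 → 5.
So the next label is d/5.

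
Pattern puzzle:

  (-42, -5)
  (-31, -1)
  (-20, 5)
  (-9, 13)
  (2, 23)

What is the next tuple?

First component — +11 each step: -42, -31, -20, -9, 2 → 13.
Second component: differences are 4, 6, 8, … (increasing by 2 each time); -5, -1, 5, 13, 23 → 35.
Putting it together: (13, 35).

(13, 35)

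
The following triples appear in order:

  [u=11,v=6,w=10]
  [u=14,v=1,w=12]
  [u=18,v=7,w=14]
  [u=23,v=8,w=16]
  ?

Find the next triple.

U: differences are 3, 4, 5, … (increasing by 1 each time); 11, 14, 18, 23 → 29.
V — each term is the sum of the two before it: 6, 1, 7, 8 → 15.
W: +2 each step; 10, 12, 14, 16 → 18.
So the next triple is [u=29,v=15,w=18].

[u=29,v=15,w=18]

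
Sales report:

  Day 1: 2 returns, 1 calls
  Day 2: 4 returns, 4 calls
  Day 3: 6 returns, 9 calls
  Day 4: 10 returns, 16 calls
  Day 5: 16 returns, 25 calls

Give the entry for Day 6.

26 returns, 36 calls

Returns: 2, 4, 6, 10, 16 → 26 (each term is the sum of the two before it).
Calls goes 1, 4, 9, 16, 25 → 36 (perfect squares: 1², 2², 3², …).
So the next record is 26 returns, 36 calls.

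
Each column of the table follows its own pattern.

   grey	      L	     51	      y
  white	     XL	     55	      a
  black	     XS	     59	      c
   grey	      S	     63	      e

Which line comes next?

white  M  67  g

Shade: repeats grey → white → black, so grey, white, black, grey → white.
Size: runs through clothing sizes XS→XL, so L, XL, XS, S → M.
Third component — +4 each step: 51, 55, 59, 63 → 67.
For the letter, letters move forward 2 places in the alphabet, wrapping Z→A: y, a, c, e → g.
So the next line is white  M  67  g.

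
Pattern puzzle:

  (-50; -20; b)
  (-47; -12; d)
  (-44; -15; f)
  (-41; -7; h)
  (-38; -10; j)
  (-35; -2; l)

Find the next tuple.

First entry: +3 each step, so -50, -47, -44, -41, -38, -35 → -32.
Second entry goes -20, -12, -15, -7, -10, -2 → -5 (alternating steps +8, −3, +8, −3, …).
Letter: b, d, f, h, j, l → n (letters move forward 2 places in the alphabet).
So the next tuple is (-32; -5; n).

(-32; -5; n)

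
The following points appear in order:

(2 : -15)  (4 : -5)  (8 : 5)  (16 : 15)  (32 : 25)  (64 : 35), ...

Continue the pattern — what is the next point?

(128 : 45)

First value — ×2 each step: 2, 4, 8, 16, 32, 64 → 128.
Second value goes -15, -5, 5, 15, 25, 35 → 45 (+10 each step).
Putting it together: (128 : 45).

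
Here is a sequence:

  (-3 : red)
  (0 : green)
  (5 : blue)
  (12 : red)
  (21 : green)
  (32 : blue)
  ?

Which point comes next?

(45 : red)

For the first part, differences are 3, 5, 7, … (increasing by 2 each time): -3, 0, 5, 12, 21, 32 → 45.
Colour: repeats red → green → blue, so red, green, blue, red, green, blue → red.
So the next point is (45 : red).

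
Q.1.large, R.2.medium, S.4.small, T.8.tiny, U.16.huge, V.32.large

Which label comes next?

W.64.medium

Letter goes Q, R, S, T, U, V → W (letters move forward 1 place in the alphabet).
For the second component, ×2 each step: 1, 2, 4, 8, 16, 32 → 64.
Size — repeats large → medium → small → tiny → huge: large, medium, small, tiny, huge, large → medium.
Putting it together: W.64.medium.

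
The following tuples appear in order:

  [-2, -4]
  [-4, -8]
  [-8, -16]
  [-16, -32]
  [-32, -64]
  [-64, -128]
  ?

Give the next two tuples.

First slot: ×2 each step, so -2, -4, -8, -16, -32, -64 → -128 → -256.
Second slot — always 2 × the first slot: -4, -8, -16, -32, -64, -128 → -256 → -512.
Putting the parts together: [-128, -256] and then [-256, -512].

[-128, -256], [-256, -512]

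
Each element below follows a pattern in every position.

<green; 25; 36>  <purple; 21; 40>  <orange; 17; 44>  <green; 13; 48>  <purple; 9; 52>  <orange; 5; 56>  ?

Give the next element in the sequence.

<green; 1; 60>

Colour goes green, purple, orange, green, purple, orange → green (repeats green → purple → orange).
Second slot: −4 each step; 25, 21, 17, 13, 9, 5 → 1.
Third slot: together with the second slot always sums to 61; 36, 40, 44, 48, 52, 56 → 60.
Putting it together: <green; 1; 60>.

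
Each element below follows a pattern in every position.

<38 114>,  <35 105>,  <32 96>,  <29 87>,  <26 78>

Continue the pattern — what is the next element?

<23 69>

First entry goes 38, 35, 32, 29, 26 → 23 (−3 each step).
Second entry — always 3 × the first entry: 114, 105, 96, 87, 78 → 69.
Putting it together: <23 69>.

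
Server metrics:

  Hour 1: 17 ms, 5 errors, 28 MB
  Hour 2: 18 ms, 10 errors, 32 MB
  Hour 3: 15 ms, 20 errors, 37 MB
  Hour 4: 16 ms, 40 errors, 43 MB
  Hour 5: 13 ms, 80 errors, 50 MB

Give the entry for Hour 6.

For the ms, alternating steps +1, −3, +1, −3, …: 17, 18, 15, 16, 13 → 14.
Errors — ×2 each step: 5, 10, 20, 40, 80 → 160.
MB: differences are 4, 5, 6, … (increasing by 1 each time), so 28, 32, 37, 43, 50 → 58.
Putting it together: 14 ms, 160 errors, 58 MB.

14 ms, 160 errors, 58 MB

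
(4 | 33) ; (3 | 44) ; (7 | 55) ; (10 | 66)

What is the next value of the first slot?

17

First slot goes 4, 3, 7, 10 → 17 (each term is the sum of the two before it).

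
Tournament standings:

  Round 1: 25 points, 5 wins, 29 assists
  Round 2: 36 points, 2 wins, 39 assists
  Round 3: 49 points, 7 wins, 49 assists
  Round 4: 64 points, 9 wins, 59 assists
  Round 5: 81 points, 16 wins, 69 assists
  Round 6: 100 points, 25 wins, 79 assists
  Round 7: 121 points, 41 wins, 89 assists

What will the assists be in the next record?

99

Assists goes 29, 39, 49, 59, 69, 79, 89 → 99 (+10 each step).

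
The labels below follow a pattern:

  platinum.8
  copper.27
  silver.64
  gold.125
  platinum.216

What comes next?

Metal — repeats platinum → copper → silver → gold: platinum, copper, silver, gold, platinum → copper.
Second component: perfect cubes: 2³, 3³, 4³, …, so 8, 27, 64, 125, 216 → 343.
So the next label is copper.343.

copper.343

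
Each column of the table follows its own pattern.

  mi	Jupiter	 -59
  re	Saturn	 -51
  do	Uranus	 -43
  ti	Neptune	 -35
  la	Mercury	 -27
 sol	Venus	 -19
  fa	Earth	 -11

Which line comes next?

Note: runs backward through the solfège scale do→ti; mi, re, do, ti, la, sol, fa → mi.
Planet: Jupiter, Saturn, Uranus, Neptune, Mercury, Venus, Earth → Mars (runs through the planets Mercury→Neptune).
Third component goes -59, -51, -43, -35, -27, -19, -11 → -3 (+8 each step).
Putting it together: mi  Mars  -3.

mi  Mars  -3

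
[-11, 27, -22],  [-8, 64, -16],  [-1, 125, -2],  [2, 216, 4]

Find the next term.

[9, 343, 18]

First coordinate goes -11, -8, -1, 2 → 9 (alternating steps +3, +7, +3, +7, …).
Second coordinate goes 27, 64, 125, 216 → 343 (perfect cubes: 3³, 4³, 5³, …).
Third coordinate goes -22, -16, -2, 4 → 18 (always 2 × the first coordinate).
Putting it together: [9, 343, 18].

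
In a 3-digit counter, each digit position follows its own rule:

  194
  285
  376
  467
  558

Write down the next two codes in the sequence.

649, 730

First digit: +1 each step, mod 10; 1, 2, 3, 4, 5 → 6 → 7.
Second digit goes 9, 8, 7, 6, 5 → 4 → 3 (−1 each step, mod 10).
Third digit: 4, 5, 6, 7, 8 → 9 → 0 (+1 each step, mod 10).
So the next two codes are 649 and 730.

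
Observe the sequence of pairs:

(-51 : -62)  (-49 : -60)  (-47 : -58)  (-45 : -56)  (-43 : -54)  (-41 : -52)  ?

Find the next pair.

First value: -51, -49, -47, -45, -43, -41 → -39 (+2 each step).
Second value: always 11 less than the first value; -62, -60, -58, -56, -54, -52 → -50.
So the next pair is (-39 : -50).

(-39 : -50)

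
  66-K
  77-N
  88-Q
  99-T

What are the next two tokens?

110-W, 121-Z

First component: +11 each step, so 66, 77, 88, 99 → 110 → 121.
Letter: K, N, Q, T → W → Z (letters move forward 3 places in the alphabet).
So the next two tokens are 110-W and 121-Z.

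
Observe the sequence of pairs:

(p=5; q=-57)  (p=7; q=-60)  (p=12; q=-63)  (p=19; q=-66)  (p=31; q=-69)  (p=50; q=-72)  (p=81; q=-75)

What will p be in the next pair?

P — each term is the sum of the two before it: 5, 7, 12, 19, 31, 50, 81 → 131.
For the q, −3 each step: -57, -60, -63, -66, -69, -72, -75 → -78.

131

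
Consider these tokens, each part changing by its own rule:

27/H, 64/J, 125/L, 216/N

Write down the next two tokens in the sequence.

For the first component, perfect cubes: 3³, 4³, 5³, …: 27, 64, 125, 216 → 343 → 512.
Letter: letters move forward 2 places in the alphabet, so H, J, L, N → P → R.
Putting the parts together: 343/P and then 512/R.

343/P then 512/R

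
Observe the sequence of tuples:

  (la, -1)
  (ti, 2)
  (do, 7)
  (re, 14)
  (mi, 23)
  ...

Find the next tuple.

(fa, 34)

Note: runs through the solfège scale do→ti; la, ti, do, re, mi → fa.
Second part: differences are 3, 5, 7, … (increasing by 2 each time), so -1, 2, 7, 14, 23 → 34.
Combining the parts gives (fa, 34).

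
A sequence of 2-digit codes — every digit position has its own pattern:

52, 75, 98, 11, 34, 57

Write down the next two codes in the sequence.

First digit: +2 each step, mod 10; 5, 7, 9, 1, 3, 5 → 7 → 9.
For the second digit, +3 each step, mod 10: 2, 5, 8, 1, 4, 7 → 0 → 3.
So the next two codes are 70 and 93.

70 then 93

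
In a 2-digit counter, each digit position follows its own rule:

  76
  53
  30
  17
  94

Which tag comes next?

71

First digit: 7, 5, 3, 1, 9 → 7 (−2 each step, mod 10).
For the second digit, −3 each step, mod 10: 6, 3, 0, 7, 4 → 1.
Combining the parts gives 71.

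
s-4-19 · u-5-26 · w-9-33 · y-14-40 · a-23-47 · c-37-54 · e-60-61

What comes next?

Letter: letters move forward 2 places in the alphabet, wrapping Z→A; s, u, w, y, a, c, e → g.
Second component goes 4, 5, 9, 14, 23, 37, 60 → 97 (each term is the sum of the two before it).
Third component: +7 each step, so 19, 26, 33, 40, 47, 54, 61 → 68.
Putting it together: g-97-68.

g-97-68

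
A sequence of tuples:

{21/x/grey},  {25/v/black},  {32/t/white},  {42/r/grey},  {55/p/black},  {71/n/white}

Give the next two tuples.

{90/l/grey}, {112/j/black}

First part — differences are 4, 7, 10, … (increasing by 3 each time): 21, 25, 32, 42, 55, 71 → 90 → 112.
Letter: x, v, t, r, p, n → l → j (letters move back 2 places in the alphabet).
Shade — repeats grey → black → white: grey, black, white, grey, black, white → grey → black.
Putting the parts together: {90/l/grey} and then {112/j/black}.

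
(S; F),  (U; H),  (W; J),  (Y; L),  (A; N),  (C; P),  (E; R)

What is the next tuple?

(G; T)

First letter: letters move forward 2 places in the alphabet, wrapping Z→A, so S, U, W, Y, A, C, E → G.
Second letter — letters move forward 2 places in the alphabet: F, H, J, L, N, P, R → T.
Putting it together: (G; T).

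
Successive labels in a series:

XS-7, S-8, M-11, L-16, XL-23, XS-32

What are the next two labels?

For the size, repeats XS → S → M → L → XL: XS, S, M, L, XL, XS → S → M.
For the second component, differences are 1, 3, 5, … (increasing by 2 each time): 7, 8, 11, 16, 23, 32 → 43 → 56.
So the next two labels are S-43 and M-56.

S-43, M-56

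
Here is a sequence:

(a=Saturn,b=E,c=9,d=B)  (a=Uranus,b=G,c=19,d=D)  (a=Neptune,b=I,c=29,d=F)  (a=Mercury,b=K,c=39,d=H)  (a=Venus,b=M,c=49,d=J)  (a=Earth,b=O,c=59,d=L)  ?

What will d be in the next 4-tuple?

N

For the d, letters move forward 2 places in the alphabet: B, D, F, H, J, L → N.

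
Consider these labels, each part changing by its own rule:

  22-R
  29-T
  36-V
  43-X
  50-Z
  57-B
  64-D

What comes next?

First component goes 22, 29, 36, 43, 50, 57, 64 → 71 (+7 each step).
Letter goes R, T, V, X, Z, B, D → F (letters move forward 2 places in the alphabet, wrapping Z→A).
So the next label is 71-F.

71-F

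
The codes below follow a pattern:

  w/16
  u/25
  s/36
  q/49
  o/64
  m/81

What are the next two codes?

k/100, i/121

Letter goes w, u, s, q, o, m → k → i (letters move back 2 places in the alphabet).
Second component — perfect squares: 4², 5², 6², …: 16, 25, 36, 49, 64, 81 → 100 → 121.
Putting the parts together: k/100 and then i/121.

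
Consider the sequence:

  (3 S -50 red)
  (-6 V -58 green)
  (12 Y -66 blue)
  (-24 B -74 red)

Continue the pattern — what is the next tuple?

For the first entry, ×(-2) each step: 3, -6, 12, -24 → 48.
For the letter, letters move forward 3 places in the alphabet, wrapping Z→A: S, V, Y, B → E.
Third entry goes -50, -58, -66, -74 → -82 (−8 each step).
Colour: repeats red → green → blue; red, green, blue, red → green.
Combining the parts gives (48 E -82 green).

(48 E -82 green)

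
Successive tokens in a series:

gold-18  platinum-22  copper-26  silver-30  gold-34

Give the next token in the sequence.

For the metal, repeats gold → platinum → copper → silver: gold, platinum, copper, silver, gold → platinum.
Second component: +4 each step; 18, 22, 26, 30, 34 → 38.
Putting it together: platinum-38.

platinum-38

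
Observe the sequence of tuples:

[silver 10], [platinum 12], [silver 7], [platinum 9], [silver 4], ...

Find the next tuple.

Metal: silver, platinum, silver, platinum, silver → platinum (alternates silver ↔ platinum).
Second entry — alternating steps +2, −5, +2, −5, …: 10, 12, 7, 9, 4 → 6.
So the next tuple is [platinum 6].

[platinum 6]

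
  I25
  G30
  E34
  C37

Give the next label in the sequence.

A39

Letter goes I, G, E, C → A (letters move back 2 places in the alphabet).
Second component: differences are 5, 4, 3, … (decreasing by 1 each time), so 25, 30, 34, 37 → 39.
Putting it together: A39.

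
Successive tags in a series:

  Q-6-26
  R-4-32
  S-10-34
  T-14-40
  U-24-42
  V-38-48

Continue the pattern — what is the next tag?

W-62-50

Letter: letters move forward 1 place in the alphabet; Q, R, S, T, U, V → W.
Second component — each term is the sum of the two before it: 6, 4, 10, 14, 24, 38 → 62.
For the third component, alternating steps +6, +2, +6, +2, …: 26, 32, 34, 40, 42, 48 → 50.
So the next tag is W-62-50.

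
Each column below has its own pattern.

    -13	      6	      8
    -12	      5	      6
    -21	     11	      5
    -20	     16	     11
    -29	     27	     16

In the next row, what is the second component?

43

Second component: each term is the sum of the two before it, so 6, 5, 11, 16, 27 → 43.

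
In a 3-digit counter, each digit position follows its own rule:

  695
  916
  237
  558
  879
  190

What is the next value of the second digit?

1

For the second digit, +2 each step, mod 10: 9, 1, 3, 5, 7, 9 → 1.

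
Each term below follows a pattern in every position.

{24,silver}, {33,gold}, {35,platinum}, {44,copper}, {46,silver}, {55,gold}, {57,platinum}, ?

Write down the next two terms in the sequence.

{66,copper}, {68,silver}

First value: 24, 33, 35, 44, 46, 55, 57 → 66 → 68 (alternating steps +9, +2, +9, +2, …).
Metal: repeats silver → gold → platinum → copper; silver, gold, platinum, copper, silver, gold, platinum → copper → silver.
So the next two terms are {66,copper} and {68,silver}.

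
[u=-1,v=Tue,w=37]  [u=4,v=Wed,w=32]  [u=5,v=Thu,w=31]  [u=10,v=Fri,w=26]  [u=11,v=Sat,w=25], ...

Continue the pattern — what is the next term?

U goes -1, 4, 5, 10, 11 → 16 (alternating steps +5, +1, +5, +1, …).
For the v, runs through the weekdays Mon→Sun: Tue, Wed, Thu, Fri, Sat → Sun.
W goes 37, 32, 31, 26, 25 → 20 (together with the u always sums to 36).
Combining the parts gives [u=16,v=Sun,w=20].

[u=16,v=Sun,w=20]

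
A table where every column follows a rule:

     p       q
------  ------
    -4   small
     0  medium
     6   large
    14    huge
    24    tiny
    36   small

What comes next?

50  medium

Column p — differences are 4, 6, 8, … (increasing by 2 each time): -4, 0, 6, 14, 24, 36 → 50.
Column q goes small, medium, large, huge, tiny, small → medium (repeats small → medium → large → huge → tiny).
Combining the parts gives 50  medium.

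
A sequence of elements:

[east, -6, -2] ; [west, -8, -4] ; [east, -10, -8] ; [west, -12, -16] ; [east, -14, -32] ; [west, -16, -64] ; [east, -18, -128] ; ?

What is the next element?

[west, -20, -256]

Direction: east, west, east, west, east, west, east → west (alternates east ↔ west).
Second entry: −2 each step; -6, -8, -10, -12, -14, -16, -18 → -20.
Third entry: -2, -4, -8, -16, -32, -64, -128 → -256 (×2 each step).
Combining the parts gives [west, -20, -256].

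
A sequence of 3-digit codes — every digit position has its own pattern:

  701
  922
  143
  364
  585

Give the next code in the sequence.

706

First digit: +2 each step, mod 10; 7, 9, 1, 3, 5 → 7.
Second digit goes 0, 2, 4, 6, 8 → 0 (+2 each step, mod 10).
Third digit — +1 each step, mod 10: 1, 2, 3, 4, 5 → 6.
Putting it together: 706.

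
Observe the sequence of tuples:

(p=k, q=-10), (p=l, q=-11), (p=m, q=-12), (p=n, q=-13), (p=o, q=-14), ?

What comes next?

P: letters move forward 1 place in the alphabet, so k, l, m, n, o → p.
For the q, −1 each step: -10, -11, -12, -13, -14 → -15.
Putting it together: (p=p, q=-15).

(p=p, q=-15)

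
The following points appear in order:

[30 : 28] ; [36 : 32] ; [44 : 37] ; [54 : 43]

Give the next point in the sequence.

First part — differences are 6, 8, 10, … (increasing by 2 each time): 30, 36, 44, 54 → 66.
For the second part, differences are 4, 5, 6, … (increasing by 1 each time): 28, 32, 37, 43 → 50.
So the next point is [66 : 50].

[66 : 50]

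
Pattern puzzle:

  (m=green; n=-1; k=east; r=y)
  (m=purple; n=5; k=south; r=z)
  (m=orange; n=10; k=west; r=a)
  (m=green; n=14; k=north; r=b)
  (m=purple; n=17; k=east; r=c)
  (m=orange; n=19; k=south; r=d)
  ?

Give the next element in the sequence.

For the m, repeats green → purple → orange: green, purple, orange, green, purple, orange → green.
N: differences are 6, 5, 4, … (decreasing by 1 each time); -1, 5, 10, 14, 17, 19 → 20.
K: east, south, west, north, east, south → west (repeats east → south → west → north).
R — letters move forward 1 place in the alphabet, wrapping Z→A: y, z, a, b, c, d → e.
Putting it together: (m=green; n=20; k=west; r=e).

(m=green; n=20; k=west; r=e)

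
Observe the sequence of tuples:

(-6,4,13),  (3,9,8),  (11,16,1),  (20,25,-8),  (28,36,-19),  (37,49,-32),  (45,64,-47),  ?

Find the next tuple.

First slot: alternating steps +9, +8, +9, +8, …; -6, 3, 11, 20, 28, 37, 45 → 54.
Second slot: perfect squares: 2², 3², 4², …, so 4, 9, 16, 25, 36, 49, 64 → 81.
Third slot — together with the second slot always sums to 17: 13, 8, 1, -8, -19, -32, -47 → -64.
Putting it together: (54,81,-64).

(54,81,-64)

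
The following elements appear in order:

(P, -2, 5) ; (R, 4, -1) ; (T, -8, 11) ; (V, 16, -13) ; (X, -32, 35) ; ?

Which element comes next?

Letter: P, R, T, V, X → Z (letters move forward 2 places in the alphabet).
Second entry: ×(-2) each step; -2, 4, -8, 16, -32 → 64.
Third entry — together with the second entry always sums to 3: 5, -1, 11, -13, 35 → -61.
Putting it together: (Z, 64, -61).

(Z, 64, -61)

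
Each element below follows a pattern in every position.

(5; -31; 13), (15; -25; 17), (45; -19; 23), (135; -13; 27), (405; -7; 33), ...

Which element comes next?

(1215; -1; 37)

First coordinate goes 5, 15, 45, 135, 405 → 1215 (×3 each step).
Second coordinate — +6 each step: -31, -25, -19, -13, -7 → -1.
Third coordinate: 13, 17, 23, 27, 33 → 37 (alternating steps +4, +6, +4, +6, …).
So the next element is (1215; -1; 37).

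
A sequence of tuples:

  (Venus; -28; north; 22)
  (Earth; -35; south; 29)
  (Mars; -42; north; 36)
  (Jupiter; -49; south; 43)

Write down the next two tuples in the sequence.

Planet: Venus, Earth, Mars, Jupiter → Saturn → Uranus (runs through the planets Mercury→Neptune).
Second coordinate — −7 each step: -28, -35, -42, -49 → -56 → -63.
For the direction, alternates north ↔ south: north, south, north, south → north → south.
Fourth coordinate: 22, 29, 36, 43 → 50 → 57 (together with the second coordinate always sums to -6).
Putting the parts together: (Saturn; -56; north; 50) and then (Uranus; -63; south; 57).

(Saturn; -56; north; 50), (Uranus; -63; south; 57)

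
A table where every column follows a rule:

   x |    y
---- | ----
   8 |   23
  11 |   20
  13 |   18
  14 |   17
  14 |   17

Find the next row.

Column x goes 8, 11, 13, 14, 14 → 13 (differences are 3, 2, 1, … (decreasing by 1 each time)).
Column y: together with the column x always sums to 31, so 23, 20, 18, 17, 17 → 18.
Combining the parts gives 13  18.

13  18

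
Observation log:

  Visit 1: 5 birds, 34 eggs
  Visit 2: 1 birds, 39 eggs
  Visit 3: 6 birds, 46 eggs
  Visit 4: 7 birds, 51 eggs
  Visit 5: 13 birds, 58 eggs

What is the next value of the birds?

20

Birds goes 5, 1, 6, 7, 13 → 20 (each term is the sum of the two before it).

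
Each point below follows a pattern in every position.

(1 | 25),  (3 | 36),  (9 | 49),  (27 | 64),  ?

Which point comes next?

First slot: ×3 each step, so 1, 3, 9, 27 → 81.
For the second slot, perfect squares: 5², 6², 7², …: 25, 36, 49, 64 → 81.
Combining the parts gives (81 | 81).

(81 | 81)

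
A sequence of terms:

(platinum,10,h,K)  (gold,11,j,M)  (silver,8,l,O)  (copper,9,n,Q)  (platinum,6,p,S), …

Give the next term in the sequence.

(gold,7,r,U)

Metal goes platinum, gold, silver, copper, platinum → gold (repeats platinum → gold → silver → copper).
Second entry — alternating steps +1, −3, +1, −3, …: 10, 11, 8, 9, 6 → 7.
First letter: letters move forward 2 places in the alphabet; h, j, l, n, p → r.
For the second letter, letters move forward 2 places in the alphabet: K, M, O, Q, S → U.
So the next term is (gold,7,r,U).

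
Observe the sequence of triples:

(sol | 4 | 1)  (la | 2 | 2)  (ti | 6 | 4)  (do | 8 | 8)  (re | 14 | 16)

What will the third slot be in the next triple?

32

Third slot: 1, 2, 4, 8, 16 → 32 (×2 each step).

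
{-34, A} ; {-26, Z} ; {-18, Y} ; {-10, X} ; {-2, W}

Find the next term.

{6, V}

First entry: -34, -26, -18, -10, -2 → 6 (+8 each step).
Letter: A, Z, Y, X, W → V (letters move back 1 place in the alphabet, wrapping A→Z).
So the next term is {6, V}.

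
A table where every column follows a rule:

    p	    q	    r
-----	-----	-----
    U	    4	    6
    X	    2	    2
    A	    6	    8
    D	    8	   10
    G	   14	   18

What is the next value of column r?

28

Column r goes 6, 2, 8, 10, 18 → 28 (each term is the sum of the two before it).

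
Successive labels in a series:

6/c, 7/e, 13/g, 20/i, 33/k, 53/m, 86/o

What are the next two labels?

First component goes 6, 7, 13, 20, 33, 53, 86 → 139 → 225 (each term is the sum of the two before it).
Letter: letters move forward 2 places in the alphabet, so c, e, g, i, k, m, o → q → s.
Putting the parts together: 139/q and then 225/s.

139/q, 225/s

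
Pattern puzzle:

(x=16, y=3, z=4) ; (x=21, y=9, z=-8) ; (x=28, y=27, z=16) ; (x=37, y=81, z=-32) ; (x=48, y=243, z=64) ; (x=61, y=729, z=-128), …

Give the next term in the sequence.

(x=76, y=2187, z=256)

X: 16, 21, 28, 37, 48, 61 → 76 (differences are 5, 7, 9, … (increasing by 2 each time)).
For the y, ×3 each step: 3, 9, 27, 81, 243, 729 → 2187.
Z: 4, -8, 16, -32, 64, -128 → 256 (×(-2) each step).
So the next term is (x=76, y=2187, z=256).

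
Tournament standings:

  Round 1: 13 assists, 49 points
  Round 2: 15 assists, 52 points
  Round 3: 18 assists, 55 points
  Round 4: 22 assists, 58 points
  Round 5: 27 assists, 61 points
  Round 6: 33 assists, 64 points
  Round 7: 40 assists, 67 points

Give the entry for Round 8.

Assists: 13, 15, 18, 22, 27, 33, 40 → 48 (differences are 2, 3, 4, … (increasing by 1 each time)).
Points — +3 each step: 49, 52, 55, 58, 61, 64, 67 → 70.
So the next record is 48 assists, 70 points.

48 assists, 70 points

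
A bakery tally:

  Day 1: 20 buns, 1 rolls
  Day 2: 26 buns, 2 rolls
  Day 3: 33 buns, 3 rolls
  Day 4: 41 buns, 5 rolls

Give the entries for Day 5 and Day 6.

Buns: differences are 6, 7, 8, … (increasing by 1 each time), so 20, 26, 33, 41 → 50 → 60.
Rolls: 1, 2, 3, 5 → 8 → 13 (each term is the sum of the two before it).
So the next two lines are 50 buns, 8 rolls and 60 buns, 13 rolls.

50 buns, 8 rolls; 60 buns, 13 rolls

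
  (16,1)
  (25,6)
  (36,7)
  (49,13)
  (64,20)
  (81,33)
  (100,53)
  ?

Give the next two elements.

First entry: perfect squares: 4², 5², 6², …; 16, 25, 36, 49, 64, 81, 100 → 121 → 144.
Second entry goes 1, 6, 7, 13, 20, 33, 53 → 86 → 139 (each term is the sum of the two before it).
Putting the parts together: (121,86) and then (144,139).

(121,86), (144,139)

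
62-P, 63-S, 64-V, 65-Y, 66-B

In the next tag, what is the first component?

First component: +1 each step; 62, 63, 64, 65, 66 → 67.

67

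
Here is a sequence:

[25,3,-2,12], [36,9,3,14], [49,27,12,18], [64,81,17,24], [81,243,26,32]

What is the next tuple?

[100,729,31,42]

First component: perfect squares: 5², 6², 7², …; 25, 36, 49, 64, 81 → 100.
Second component: ×3 each step, so 3, 9, 27, 81, 243 → 729.
Third component: alternating steps +5, +9, +5, +9, …; -2, 3, 12, 17, 26 → 31.
Fourth component goes 12, 14, 18, 24, 32 → 42 (differences are 2, 4, 6, … (increasing by 2 each time)).
Combining the parts gives [100,729,31,42].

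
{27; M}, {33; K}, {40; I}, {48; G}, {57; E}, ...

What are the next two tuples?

{67; C}, {78; A}

First part — differences are 6, 7, 8, … (increasing by 1 each time): 27, 33, 40, 48, 57 → 67 → 78.
Letter: letters move back 2 places in the alphabet; M, K, I, G, E → C → A.
So the next two tuples are {67; C} and {78; A}.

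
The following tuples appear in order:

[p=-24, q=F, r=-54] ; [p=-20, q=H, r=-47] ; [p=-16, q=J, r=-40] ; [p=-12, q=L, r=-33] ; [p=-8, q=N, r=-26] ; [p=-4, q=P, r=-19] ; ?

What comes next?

[p=0, q=R, r=-12]

P — +4 each step: -24, -20, -16, -12, -8, -4 → 0.
Q goes F, H, J, L, N, P → R (letters move forward 2 places in the alphabet).
R goes -54, -47, -40, -33, -26, -19 → -12 (+7 each step).
So the next tuple is [p=0, q=R, r=-12].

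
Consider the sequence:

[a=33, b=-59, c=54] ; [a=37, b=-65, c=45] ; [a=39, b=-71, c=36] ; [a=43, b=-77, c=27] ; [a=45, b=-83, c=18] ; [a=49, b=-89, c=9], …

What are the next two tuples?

[a=51, b=-95, c=0], [a=55, b=-101, c=-9]

A: 33, 37, 39, 43, 45, 49 → 51 → 55 (alternating steps +4, +2, +4, +2, …).
B: −6 each step, so -59, -65, -71, -77, -83, -89 → -95 → -101.
For the c, −9 each step: 54, 45, 36, 27, 18, 9 → 0 → -9.
So the next two tuples are [a=51, b=-95, c=0] and [a=55, b=-101, c=-9].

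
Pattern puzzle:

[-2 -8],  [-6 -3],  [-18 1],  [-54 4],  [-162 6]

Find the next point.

[-486 7]

First value: ×3 each step; -2, -6, -18, -54, -162 → -486.
Second value — differences are 5, 4, 3, … (decreasing by 1 each time): -8, -3, 1, 4, 6 → 7.
Combining the parts gives [-486 7].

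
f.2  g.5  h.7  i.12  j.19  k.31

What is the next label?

For the letter, letters move forward 1 place in the alphabet: f, g, h, i, j, k → l.
For the second component, each term is the sum of the two before it: 2, 5, 7, 12, 19, 31 → 50.
Putting it together: l.50.

l.50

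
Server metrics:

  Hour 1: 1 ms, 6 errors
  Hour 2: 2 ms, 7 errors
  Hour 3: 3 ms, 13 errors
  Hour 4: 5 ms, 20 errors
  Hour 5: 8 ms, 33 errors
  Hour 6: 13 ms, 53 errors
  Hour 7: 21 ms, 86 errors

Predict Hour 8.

34 ms, 139 errors

Ms — each term is the sum of the two before it: 1, 2, 3, 5, 8, 13, 21 → 34.
Errors: 6, 7, 13, 20, 33, 53, 86 → 139 (each term is the sum of the two before it).
Putting it together: 34 ms, 139 errors.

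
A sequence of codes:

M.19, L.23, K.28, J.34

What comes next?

Letter: letters move back 1 place in the alphabet, so M, L, K, J → I.
Second component: 19, 23, 28, 34 → 41 (differences are 4, 5, 6, … (increasing by 1 each time)).
Putting it together: I.41.

I.41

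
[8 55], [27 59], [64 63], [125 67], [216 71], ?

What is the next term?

First slot — perfect cubes: 2³, 3³, 4³, …: 8, 27, 64, 125, 216 → 343.
For the second slot, +4 each step: 55, 59, 63, 67, 71 → 75.
So the next term is [343 75].

[343 75]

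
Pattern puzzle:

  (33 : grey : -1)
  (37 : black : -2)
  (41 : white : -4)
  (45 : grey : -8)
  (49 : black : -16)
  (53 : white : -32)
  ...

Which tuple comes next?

First value goes 33, 37, 41, 45, 49, 53 → 57 (+4 each step).
Shade: repeats grey → black → white, so grey, black, white, grey, black, white → grey.
Third value: ×2 each step; -1, -2, -4, -8, -16, -32 → -64.
Putting it together: (57 : grey : -64).

(57 : grey : -64)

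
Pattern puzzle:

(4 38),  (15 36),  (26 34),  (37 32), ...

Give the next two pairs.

(48 30), (59 28)

First part: 4, 15, 26, 37 → 48 → 59 (+11 each step).
Second part: −2 each step, so 38, 36, 34, 32 → 30 → 28.
So the next two pairs are (48 30) and (59 28).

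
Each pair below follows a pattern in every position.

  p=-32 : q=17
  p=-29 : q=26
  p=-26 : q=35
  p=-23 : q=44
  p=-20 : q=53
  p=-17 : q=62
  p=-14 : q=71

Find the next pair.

P — +3 each step: -32, -29, -26, -23, -20, -17, -14 → -11.
Q: +9 each step, so 17, 26, 35, 44, 53, 62, 71 → 80.
So the next pair is p=-11 : q=80.

p=-11 : q=80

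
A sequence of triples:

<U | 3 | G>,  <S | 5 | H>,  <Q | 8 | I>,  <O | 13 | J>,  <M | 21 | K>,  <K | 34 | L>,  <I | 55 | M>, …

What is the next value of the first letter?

G

First letter: letters move back 2 places in the alphabet, so U, S, Q, O, M, K, I → G.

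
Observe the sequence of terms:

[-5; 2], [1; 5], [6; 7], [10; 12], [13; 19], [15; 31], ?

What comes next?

[16; 50]

First value — differences are 6, 5, 4, … (decreasing by 1 each time): -5, 1, 6, 10, 13, 15 → 16.
Second value: each term is the sum of the two before it; 2, 5, 7, 12, 19, 31 → 50.
Putting it together: [16; 50].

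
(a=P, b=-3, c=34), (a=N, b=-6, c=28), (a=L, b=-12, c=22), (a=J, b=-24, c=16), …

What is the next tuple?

A: letters move back 2 places in the alphabet, so P, N, L, J → H.
B: ×2 each step; -3, -6, -12, -24 → -48.
For the c, −6 each step: 34, 28, 22, 16 → 10.
So the next tuple is (a=H, b=-48, c=10).

(a=H, b=-48, c=10)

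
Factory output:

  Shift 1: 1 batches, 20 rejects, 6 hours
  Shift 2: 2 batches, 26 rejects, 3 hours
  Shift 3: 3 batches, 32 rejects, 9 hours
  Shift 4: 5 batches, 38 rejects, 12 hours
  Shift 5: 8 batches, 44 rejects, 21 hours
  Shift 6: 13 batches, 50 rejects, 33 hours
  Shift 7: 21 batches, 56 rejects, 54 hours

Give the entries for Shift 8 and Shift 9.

Batches: each term is the sum of the two before it, so 1, 2, 3, 5, 8, 13, 21 → 34 → 55.
Rejects: 20, 26, 32, 38, 44, 50, 56 → 62 → 68 (+6 each step).
Hours: each term is the sum of the two before it, so 6, 3, 9, 12, 21, 33, 54 → 87 → 141.
Putting the parts together: 34 batches, 62 rejects, 87 hours and then 55 batches, 68 rejects, 141 hours.

34 batches, 62 rejects, 87 hours; 55 batches, 68 rejects, 141 hours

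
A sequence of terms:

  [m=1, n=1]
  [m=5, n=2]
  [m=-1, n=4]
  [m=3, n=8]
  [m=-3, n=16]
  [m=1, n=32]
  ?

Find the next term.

[m=-5, n=64]

M: alternating steps +4, −6, +4, −6, …, so 1, 5, -1, 3, -3, 1 → -5.
N: 1, 2, 4, 8, 16, 32 → 64 (×2 each step).
So the next term is [m=-5, n=64].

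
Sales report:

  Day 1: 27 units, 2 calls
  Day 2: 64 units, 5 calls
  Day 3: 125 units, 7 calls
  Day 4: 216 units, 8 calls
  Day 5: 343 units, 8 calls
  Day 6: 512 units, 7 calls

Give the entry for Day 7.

729 units, 5 calls

Units: 27, 64, 125, 216, 343, 512 → 729 (perfect cubes: 3³, 4³, 5³, …).
Calls: differences are 3, 2, 1, … (decreasing by 1 each time); 2, 5, 7, 8, 8, 7 → 5.
Putting it together: 729 units, 5 calls.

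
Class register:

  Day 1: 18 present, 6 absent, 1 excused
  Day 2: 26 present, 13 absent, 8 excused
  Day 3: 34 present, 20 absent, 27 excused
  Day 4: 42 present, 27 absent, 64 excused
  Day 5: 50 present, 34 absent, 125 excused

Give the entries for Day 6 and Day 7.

Present: 18, 26, 34, 42, 50 → 58 → 66 (+8 each step).
Absent: +7 each step, so 6, 13, 20, 27, 34 → 41 → 48.
Excused: 1, 8, 27, 64, 125 → 216 → 343 (perfect cubes: 1³, 2³, 3³, …).
So the next two records are 58 present, 41 absent, 216 excused and 66 present, 48 absent, 343 excused.

58 present, 41 absent, 216 excused; 66 present, 48 absent, 343 excused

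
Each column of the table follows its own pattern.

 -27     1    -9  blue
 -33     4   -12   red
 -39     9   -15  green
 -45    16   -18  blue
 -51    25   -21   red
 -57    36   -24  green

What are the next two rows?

-63  49  -27  blue; -69  64  -30  red

First component — −6 each step: -27, -33, -39, -45, -51, -57 → -63 → -69.
Second component: perfect squares: 1², 2², 3², …, so 1, 4, 9, 16, 25, 36 → 49 → 64.
Third component: −3 each step, so -9, -12, -15, -18, -21, -24 → -27 → -30.
For the colour, repeats blue → red → green: blue, red, green, blue, red, green → blue → red.
So the next two rows are -63  49  -27  blue and -69  64  -30  red.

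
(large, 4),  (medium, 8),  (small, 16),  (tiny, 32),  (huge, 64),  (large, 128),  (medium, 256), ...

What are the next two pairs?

Size: repeats large → medium → small → tiny → huge, so large, medium, small, tiny, huge, large, medium → small → tiny.
Second slot: 4, 8, 16, 32, 64, 128, 256 → 512 → 1024 (×2 each step).
So the next two pairs are (small, 512) and (tiny, 1024).

(small, 512), (tiny, 1024)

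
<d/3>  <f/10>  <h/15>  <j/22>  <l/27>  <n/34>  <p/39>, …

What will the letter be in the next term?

r

Letter: d, f, h, j, l, n, p → r (letters move forward 2 places in the alphabet).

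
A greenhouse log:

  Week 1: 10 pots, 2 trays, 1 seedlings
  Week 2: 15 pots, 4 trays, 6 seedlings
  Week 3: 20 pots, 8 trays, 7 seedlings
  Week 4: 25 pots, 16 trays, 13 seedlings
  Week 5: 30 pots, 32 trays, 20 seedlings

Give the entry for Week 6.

Pots — +5 each step: 10, 15, 20, 25, 30 → 35.
Trays: ×2 each step, so 2, 4, 8, 16, 32 → 64.
Seedlings: each term is the sum of the two before it; 1, 6, 7, 13, 20 → 33.
Putting it together: 35 pots, 64 trays, 33 seedlings.

35 pots, 64 trays, 33 seedlings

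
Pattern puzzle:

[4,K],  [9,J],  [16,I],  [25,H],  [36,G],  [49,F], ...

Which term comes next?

First value — perfect squares: 2², 3², 4², …: 4, 9, 16, 25, 36, 49 → 64.
Letter: K, J, I, H, G, F → E (letters move back 1 place in the alphabet).
Putting it together: [64,E].

[64,E]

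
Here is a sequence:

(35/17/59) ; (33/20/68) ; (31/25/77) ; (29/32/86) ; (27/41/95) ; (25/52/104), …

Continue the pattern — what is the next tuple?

For the first part, −2 each step: 35, 33, 31, 29, 27, 25 → 23.
For the second part, differences are 3, 5, 7, … (increasing by 2 each time): 17, 20, 25, 32, 41, 52 → 65.
Third part: +9 each step, so 59, 68, 77, 86, 95, 104 → 113.
Combining the parts gives (23/65/113).

(23/65/113)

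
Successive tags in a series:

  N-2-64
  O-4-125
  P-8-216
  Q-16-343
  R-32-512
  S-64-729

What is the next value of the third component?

Third component — perfect cubes: 4³, 5³, 6³, …: 64, 125, 216, 343, 512, 729 → 1000.

1000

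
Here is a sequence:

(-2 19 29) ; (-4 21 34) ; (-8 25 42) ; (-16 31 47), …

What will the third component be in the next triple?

55

Third component — alternating steps +5, +8, +5, +8, …: 29, 34, 42, 47 → 55.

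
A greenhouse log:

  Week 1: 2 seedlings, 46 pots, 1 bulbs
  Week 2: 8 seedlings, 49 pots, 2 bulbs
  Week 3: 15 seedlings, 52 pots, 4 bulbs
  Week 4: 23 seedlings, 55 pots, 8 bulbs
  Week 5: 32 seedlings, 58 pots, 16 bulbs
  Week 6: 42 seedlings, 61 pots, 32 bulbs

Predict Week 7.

Seedlings — differences are 6, 7, 8, … (increasing by 1 each time): 2, 8, 15, 23, 32, 42 → 53.
Pots goes 46, 49, 52, 55, 58, 61 → 64 (+3 each step).
Bulbs: ×2 each step, so 1, 2, 4, 8, 16, 32 → 64.
Putting it together: 53 seedlings, 64 pots, 64 bulbs.

53 seedlings, 64 pots, 64 bulbs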